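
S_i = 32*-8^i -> [32, -256, 2048, -16384, 131072]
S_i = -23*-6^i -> [-23, 138, -828, 4968, -29808]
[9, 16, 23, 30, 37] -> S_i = 9 + 7*i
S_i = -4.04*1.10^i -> [-4.04, -4.44, -4.89, -5.38, -5.91]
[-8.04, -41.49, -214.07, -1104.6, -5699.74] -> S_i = -8.04*5.16^i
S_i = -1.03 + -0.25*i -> [-1.03, -1.28, -1.53, -1.78, -2.03]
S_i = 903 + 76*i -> [903, 979, 1055, 1131, 1207]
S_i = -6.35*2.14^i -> [-6.35, -13.59, -29.08, -62.23, -133.18]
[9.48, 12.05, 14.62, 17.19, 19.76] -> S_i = 9.48 + 2.57*i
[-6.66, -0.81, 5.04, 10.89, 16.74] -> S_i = -6.66 + 5.85*i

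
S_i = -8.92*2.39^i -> [-8.92, -21.32, -50.95, -121.78, -291.04]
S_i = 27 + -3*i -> [27, 24, 21, 18, 15]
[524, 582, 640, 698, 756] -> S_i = 524 + 58*i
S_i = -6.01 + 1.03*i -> [-6.01, -4.98, -3.95, -2.92, -1.89]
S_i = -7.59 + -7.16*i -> [-7.59, -14.75, -21.91, -29.07, -36.23]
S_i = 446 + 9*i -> [446, 455, 464, 473, 482]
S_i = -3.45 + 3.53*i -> [-3.45, 0.08, 3.61, 7.14, 10.67]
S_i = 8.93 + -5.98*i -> [8.93, 2.95, -3.03, -9.01, -14.99]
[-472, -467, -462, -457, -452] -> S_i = -472 + 5*i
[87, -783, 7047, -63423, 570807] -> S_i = 87*-9^i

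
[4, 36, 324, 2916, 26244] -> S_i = 4*9^i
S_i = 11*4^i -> [11, 44, 176, 704, 2816]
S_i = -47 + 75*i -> [-47, 28, 103, 178, 253]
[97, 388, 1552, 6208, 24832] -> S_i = 97*4^i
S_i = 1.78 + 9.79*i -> [1.78, 11.57, 21.36, 31.15, 40.94]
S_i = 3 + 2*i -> [3, 5, 7, 9, 11]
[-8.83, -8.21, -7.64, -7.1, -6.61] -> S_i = -8.83*0.93^i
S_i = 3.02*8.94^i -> [3.02, 27.0, 241.37, 2157.84, 19291.1]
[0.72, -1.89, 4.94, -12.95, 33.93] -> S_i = 0.72*(-2.62)^i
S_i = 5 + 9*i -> [5, 14, 23, 32, 41]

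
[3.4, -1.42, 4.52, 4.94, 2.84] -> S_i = Random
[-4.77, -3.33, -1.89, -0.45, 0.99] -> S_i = -4.77 + 1.44*i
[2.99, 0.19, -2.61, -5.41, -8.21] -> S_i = 2.99 + -2.80*i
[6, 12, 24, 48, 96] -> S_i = 6*2^i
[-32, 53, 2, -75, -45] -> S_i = Random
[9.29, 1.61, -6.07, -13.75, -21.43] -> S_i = 9.29 + -7.68*i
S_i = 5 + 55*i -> [5, 60, 115, 170, 225]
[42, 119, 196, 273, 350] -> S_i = 42 + 77*i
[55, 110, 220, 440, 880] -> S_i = 55*2^i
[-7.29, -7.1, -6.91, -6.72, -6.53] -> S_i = -7.29 + 0.19*i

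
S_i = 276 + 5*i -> [276, 281, 286, 291, 296]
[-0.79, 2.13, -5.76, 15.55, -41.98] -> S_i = -0.79*(-2.70)^i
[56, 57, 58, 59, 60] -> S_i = 56 + 1*i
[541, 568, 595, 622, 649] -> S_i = 541 + 27*i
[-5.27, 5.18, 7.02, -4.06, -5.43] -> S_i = Random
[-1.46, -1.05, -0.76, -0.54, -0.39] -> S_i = -1.46*0.72^i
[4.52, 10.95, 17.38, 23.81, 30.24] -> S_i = 4.52 + 6.43*i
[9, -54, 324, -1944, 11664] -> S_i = 9*-6^i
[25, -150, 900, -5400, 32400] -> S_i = 25*-6^i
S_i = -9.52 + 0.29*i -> [-9.52, -9.23, -8.94, -8.65, -8.36]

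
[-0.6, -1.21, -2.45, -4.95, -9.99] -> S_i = -0.60*2.02^i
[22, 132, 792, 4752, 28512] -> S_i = 22*6^i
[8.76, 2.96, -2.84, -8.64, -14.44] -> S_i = 8.76 + -5.80*i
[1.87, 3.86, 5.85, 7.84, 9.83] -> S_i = 1.87 + 1.99*i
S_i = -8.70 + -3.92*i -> [-8.7, -12.62, -16.54, -20.46, -24.38]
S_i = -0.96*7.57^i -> [-0.96, -7.27, -55.01, -416.45, -3152.5]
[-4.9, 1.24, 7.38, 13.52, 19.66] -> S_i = -4.90 + 6.14*i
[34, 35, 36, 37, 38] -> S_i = 34 + 1*i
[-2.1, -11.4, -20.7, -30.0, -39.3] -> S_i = -2.10 + -9.30*i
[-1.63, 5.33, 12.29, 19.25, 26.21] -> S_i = -1.63 + 6.96*i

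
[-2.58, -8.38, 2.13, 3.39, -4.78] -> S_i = Random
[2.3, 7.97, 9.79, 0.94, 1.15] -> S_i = Random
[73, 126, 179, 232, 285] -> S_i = 73 + 53*i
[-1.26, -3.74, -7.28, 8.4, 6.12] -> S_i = Random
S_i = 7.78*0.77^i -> [7.78, 5.99, 4.61, 3.55, 2.73]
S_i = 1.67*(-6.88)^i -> [1.67, -11.49, 79.05, -543.85, 3741.71]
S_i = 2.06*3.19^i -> [2.06, 6.57, 20.96, 66.87, 213.32]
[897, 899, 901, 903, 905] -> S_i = 897 + 2*i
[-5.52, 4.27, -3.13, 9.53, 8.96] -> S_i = Random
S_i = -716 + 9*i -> [-716, -707, -698, -689, -680]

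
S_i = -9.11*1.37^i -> [-9.11, -12.48, -17.1, -23.43, -32.09]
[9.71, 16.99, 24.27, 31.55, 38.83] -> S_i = 9.71 + 7.28*i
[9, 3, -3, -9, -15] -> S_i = 9 + -6*i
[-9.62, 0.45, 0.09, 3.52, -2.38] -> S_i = Random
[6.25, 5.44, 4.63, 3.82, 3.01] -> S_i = 6.25 + -0.81*i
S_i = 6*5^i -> [6, 30, 150, 750, 3750]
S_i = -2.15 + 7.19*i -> [-2.15, 5.04, 12.23, 19.42, 26.61]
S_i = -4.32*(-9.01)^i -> [-4.32, 38.92, -350.7, 3159.79, -28469.7]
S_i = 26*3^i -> [26, 78, 234, 702, 2106]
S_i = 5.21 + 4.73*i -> [5.21, 9.94, 14.67, 19.4, 24.13]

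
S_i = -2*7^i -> [-2, -14, -98, -686, -4802]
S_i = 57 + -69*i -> [57, -12, -81, -150, -219]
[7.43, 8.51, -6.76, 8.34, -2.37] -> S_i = Random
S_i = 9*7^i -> [9, 63, 441, 3087, 21609]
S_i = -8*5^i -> [-8, -40, -200, -1000, -5000]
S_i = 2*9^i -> [2, 18, 162, 1458, 13122]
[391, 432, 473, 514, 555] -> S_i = 391 + 41*i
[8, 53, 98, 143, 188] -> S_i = 8 + 45*i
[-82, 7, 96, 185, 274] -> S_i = -82 + 89*i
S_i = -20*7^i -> [-20, -140, -980, -6860, -48020]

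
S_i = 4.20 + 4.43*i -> [4.2, 8.63, 13.06, 17.49, 21.92]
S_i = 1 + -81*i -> [1, -80, -161, -242, -323]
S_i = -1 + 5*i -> [-1, 4, 9, 14, 19]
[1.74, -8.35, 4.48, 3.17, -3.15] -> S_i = Random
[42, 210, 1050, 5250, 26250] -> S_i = 42*5^i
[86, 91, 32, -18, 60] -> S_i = Random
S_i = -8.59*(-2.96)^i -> [-8.59, 25.43, -75.26, 222.78, -659.42]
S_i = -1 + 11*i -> [-1, 10, 21, 32, 43]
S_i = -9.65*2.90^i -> [-9.65, -27.98, -81.16, -235.35, -682.53]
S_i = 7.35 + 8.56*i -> [7.35, 15.91, 24.47, 33.03, 41.59]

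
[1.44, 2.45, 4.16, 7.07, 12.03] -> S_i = 1.44*1.70^i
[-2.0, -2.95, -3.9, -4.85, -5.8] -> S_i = -2.00 + -0.95*i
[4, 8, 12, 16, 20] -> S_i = 4 + 4*i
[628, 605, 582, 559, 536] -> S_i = 628 + -23*i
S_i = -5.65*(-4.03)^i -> [-5.65, 22.77, -91.76, 369.8, -1490.28]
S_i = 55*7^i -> [55, 385, 2695, 18865, 132055]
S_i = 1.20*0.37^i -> [1.2, 0.44, 0.16, 0.06, 0.02]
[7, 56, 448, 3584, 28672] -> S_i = 7*8^i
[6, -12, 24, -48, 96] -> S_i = 6*-2^i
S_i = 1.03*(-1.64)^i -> [1.03, -1.69, 2.77, -4.54, 7.45]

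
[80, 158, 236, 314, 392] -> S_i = 80 + 78*i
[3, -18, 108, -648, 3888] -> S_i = 3*-6^i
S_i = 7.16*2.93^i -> [7.16, 20.98, 61.47, 180.1, 527.7]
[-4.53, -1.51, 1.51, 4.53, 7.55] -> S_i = -4.53 + 3.02*i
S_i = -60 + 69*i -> [-60, 9, 78, 147, 216]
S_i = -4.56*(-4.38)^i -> [-4.56, 19.97, -87.48, 383.17, -1678.27]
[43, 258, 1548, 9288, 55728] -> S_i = 43*6^i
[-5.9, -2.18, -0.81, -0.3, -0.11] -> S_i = -5.90*0.37^i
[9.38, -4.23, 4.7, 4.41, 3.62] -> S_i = Random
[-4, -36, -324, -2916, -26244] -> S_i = -4*9^i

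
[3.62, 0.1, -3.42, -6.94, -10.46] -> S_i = 3.62 + -3.52*i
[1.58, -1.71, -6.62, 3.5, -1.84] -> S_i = Random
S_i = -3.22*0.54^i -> [-3.22, -1.74, -0.94, -0.51, -0.27]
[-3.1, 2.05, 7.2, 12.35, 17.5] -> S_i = -3.10 + 5.15*i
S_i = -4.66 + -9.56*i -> [-4.66, -14.22, -23.78, -33.34, -42.9]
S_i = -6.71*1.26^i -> [-6.71, -8.45, -10.65, -13.42, -16.91]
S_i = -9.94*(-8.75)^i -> [-9.94, 86.98, -761.03, 6659.02, -58266.46]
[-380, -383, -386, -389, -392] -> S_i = -380 + -3*i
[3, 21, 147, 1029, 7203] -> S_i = 3*7^i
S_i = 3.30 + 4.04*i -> [3.3, 7.34, 11.38, 15.42, 19.46]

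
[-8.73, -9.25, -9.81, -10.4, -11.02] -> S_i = -8.73*1.06^i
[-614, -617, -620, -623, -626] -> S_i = -614 + -3*i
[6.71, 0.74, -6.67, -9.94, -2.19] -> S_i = Random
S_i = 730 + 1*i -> [730, 731, 732, 733, 734]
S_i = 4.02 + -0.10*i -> [4.02, 3.92, 3.82, 3.72, 3.62]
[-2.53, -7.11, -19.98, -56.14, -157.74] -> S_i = -2.53*2.81^i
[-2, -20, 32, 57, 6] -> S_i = Random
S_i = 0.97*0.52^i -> [0.97, 0.5, 0.26, 0.14, 0.07]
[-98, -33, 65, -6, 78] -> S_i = Random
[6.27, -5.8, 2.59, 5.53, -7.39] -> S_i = Random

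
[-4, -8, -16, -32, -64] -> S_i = -4*2^i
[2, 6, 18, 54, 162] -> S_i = 2*3^i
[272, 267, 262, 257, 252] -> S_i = 272 + -5*i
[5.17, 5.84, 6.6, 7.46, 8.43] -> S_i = 5.17*1.13^i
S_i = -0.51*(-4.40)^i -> [-0.51, 2.24, -9.87, 43.44, -191.15]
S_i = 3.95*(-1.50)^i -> [3.95, -5.93, 8.89, -13.33, 20.0]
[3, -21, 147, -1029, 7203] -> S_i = 3*-7^i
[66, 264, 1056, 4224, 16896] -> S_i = 66*4^i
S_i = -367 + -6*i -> [-367, -373, -379, -385, -391]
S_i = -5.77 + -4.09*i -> [-5.77, -9.86, -13.95, -18.04, -22.13]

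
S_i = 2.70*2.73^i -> [2.7, 7.37, 20.12, 54.94, 149.97]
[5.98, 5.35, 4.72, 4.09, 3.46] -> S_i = 5.98 + -0.63*i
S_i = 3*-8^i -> [3, -24, 192, -1536, 12288]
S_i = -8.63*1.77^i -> [-8.63, -15.28, -27.04, -47.86, -84.7]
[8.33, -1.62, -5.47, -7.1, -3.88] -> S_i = Random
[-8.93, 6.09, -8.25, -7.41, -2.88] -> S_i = Random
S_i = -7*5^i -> [-7, -35, -175, -875, -4375]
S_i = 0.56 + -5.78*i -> [0.56, -5.22, -11.0, -16.78, -22.56]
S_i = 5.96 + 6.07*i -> [5.96, 12.03, 18.1, 24.17, 30.24]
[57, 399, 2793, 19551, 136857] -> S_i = 57*7^i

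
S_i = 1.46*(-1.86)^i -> [1.46, -2.72, 5.05, -9.39, 17.47]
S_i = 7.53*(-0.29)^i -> [7.53, -2.18, 0.63, -0.18, 0.05]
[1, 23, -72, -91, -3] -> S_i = Random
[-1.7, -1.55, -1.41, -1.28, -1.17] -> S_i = -1.70*0.91^i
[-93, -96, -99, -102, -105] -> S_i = -93 + -3*i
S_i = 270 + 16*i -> [270, 286, 302, 318, 334]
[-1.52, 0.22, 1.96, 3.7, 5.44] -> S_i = -1.52 + 1.74*i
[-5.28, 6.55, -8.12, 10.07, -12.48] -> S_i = -5.28*(-1.24)^i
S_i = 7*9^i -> [7, 63, 567, 5103, 45927]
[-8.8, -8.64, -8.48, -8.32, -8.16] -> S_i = -8.80 + 0.16*i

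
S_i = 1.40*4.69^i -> [1.4, 6.57, 30.79, 144.43, 677.36]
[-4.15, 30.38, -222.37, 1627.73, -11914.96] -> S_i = -4.15*(-7.32)^i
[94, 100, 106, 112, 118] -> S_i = 94 + 6*i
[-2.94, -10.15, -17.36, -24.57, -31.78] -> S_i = -2.94 + -7.21*i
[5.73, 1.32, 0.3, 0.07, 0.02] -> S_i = 5.73*0.23^i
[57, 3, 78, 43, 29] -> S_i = Random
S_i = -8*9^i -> [-8, -72, -648, -5832, -52488]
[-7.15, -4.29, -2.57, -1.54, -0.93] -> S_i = -7.15*0.60^i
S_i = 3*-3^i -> [3, -9, 27, -81, 243]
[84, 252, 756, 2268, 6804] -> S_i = 84*3^i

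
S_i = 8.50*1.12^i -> [8.5, 9.52, 10.66, 11.94, 13.37]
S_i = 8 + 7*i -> [8, 15, 22, 29, 36]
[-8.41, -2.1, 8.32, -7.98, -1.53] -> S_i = Random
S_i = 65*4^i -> [65, 260, 1040, 4160, 16640]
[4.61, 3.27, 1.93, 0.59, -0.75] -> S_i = 4.61 + -1.34*i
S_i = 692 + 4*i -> [692, 696, 700, 704, 708]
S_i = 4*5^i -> [4, 20, 100, 500, 2500]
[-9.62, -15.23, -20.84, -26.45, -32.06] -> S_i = -9.62 + -5.61*i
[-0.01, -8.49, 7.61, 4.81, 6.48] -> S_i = Random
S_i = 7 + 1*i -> [7, 8, 9, 10, 11]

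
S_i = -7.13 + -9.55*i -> [-7.13, -16.68, -26.23, -35.78, -45.33]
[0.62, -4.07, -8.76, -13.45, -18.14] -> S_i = 0.62 + -4.69*i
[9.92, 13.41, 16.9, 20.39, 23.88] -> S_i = 9.92 + 3.49*i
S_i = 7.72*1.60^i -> [7.72, 12.35, 19.76, 31.62, 50.59]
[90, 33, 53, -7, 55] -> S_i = Random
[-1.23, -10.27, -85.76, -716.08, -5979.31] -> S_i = -1.23*8.35^i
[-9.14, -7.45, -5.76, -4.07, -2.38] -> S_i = -9.14 + 1.69*i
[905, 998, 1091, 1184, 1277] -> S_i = 905 + 93*i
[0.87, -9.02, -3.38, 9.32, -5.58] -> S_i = Random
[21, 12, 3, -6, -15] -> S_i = 21 + -9*i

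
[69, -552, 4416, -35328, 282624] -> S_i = 69*-8^i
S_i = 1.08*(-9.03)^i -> [1.08, -9.75, 88.06, -795.22, 7180.83]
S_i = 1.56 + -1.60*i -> [1.56, -0.04, -1.64, -3.24, -4.84]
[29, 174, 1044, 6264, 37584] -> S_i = 29*6^i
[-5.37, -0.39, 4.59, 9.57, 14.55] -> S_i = -5.37 + 4.98*i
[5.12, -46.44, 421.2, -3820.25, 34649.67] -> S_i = 5.12*(-9.07)^i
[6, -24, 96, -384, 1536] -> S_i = 6*-4^i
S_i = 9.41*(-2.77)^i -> [9.41, -26.07, 72.2, -200.0, 554.0]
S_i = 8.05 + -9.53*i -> [8.05, -1.48, -11.01, -20.54, -30.07]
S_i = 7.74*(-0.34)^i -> [7.74, -2.63, 0.89, -0.3, 0.1]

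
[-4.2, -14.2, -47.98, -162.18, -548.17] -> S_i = -4.20*3.38^i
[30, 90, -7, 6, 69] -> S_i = Random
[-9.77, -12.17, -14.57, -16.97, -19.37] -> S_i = -9.77 + -2.40*i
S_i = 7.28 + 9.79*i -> [7.28, 17.07, 26.86, 36.65, 46.44]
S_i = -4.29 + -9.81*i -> [-4.29, -14.1, -23.91, -33.72, -43.53]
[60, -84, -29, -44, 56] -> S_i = Random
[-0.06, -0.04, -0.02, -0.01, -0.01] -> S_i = -0.06*0.62^i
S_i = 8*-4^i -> [8, -32, 128, -512, 2048]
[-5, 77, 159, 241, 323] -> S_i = -5 + 82*i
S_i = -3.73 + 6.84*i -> [-3.73, 3.11, 9.95, 16.79, 23.63]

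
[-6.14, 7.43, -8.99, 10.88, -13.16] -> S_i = -6.14*(-1.21)^i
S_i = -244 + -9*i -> [-244, -253, -262, -271, -280]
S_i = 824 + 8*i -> [824, 832, 840, 848, 856]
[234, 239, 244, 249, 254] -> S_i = 234 + 5*i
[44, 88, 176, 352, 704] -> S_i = 44*2^i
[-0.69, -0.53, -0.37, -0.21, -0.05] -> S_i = -0.69 + 0.16*i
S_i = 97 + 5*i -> [97, 102, 107, 112, 117]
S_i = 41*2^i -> [41, 82, 164, 328, 656]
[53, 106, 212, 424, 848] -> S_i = 53*2^i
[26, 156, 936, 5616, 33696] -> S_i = 26*6^i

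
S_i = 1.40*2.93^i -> [1.4, 4.1, 12.02, 35.22, 103.18]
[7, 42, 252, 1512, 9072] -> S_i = 7*6^i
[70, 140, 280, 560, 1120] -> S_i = 70*2^i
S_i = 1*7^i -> [1, 7, 49, 343, 2401]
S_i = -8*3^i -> [-8, -24, -72, -216, -648]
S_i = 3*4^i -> [3, 12, 48, 192, 768]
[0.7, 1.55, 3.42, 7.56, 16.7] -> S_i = 0.70*2.21^i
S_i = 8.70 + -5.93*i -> [8.7, 2.77, -3.16, -9.09, -15.02]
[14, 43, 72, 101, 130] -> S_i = 14 + 29*i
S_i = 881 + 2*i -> [881, 883, 885, 887, 889]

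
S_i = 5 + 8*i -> [5, 13, 21, 29, 37]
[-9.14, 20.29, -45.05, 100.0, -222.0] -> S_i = -9.14*(-2.22)^i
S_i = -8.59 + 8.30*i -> [-8.59, -0.29, 8.01, 16.31, 24.61]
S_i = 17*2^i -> [17, 34, 68, 136, 272]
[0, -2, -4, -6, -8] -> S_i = 0 + -2*i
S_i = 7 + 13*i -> [7, 20, 33, 46, 59]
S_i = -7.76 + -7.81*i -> [-7.76, -15.57, -23.38, -31.19, -39.0]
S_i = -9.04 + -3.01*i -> [-9.04, -12.05, -15.06, -18.07, -21.08]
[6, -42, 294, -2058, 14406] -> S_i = 6*-7^i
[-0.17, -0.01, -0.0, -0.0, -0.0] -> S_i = -0.17*0.06^i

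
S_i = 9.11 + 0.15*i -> [9.11, 9.26, 9.41, 9.56, 9.71]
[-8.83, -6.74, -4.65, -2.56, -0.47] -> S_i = -8.83 + 2.09*i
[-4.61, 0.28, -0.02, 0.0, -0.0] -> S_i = -4.61*(-0.06)^i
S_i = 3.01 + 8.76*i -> [3.01, 11.77, 20.53, 29.29, 38.05]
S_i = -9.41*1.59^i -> [-9.41, -14.96, -23.79, -37.83, -60.14]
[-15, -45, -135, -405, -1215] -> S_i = -15*3^i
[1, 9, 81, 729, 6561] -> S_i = 1*9^i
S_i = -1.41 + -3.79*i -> [-1.41, -5.2, -8.99, -12.78, -16.57]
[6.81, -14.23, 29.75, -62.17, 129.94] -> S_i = 6.81*(-2.09)^i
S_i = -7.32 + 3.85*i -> [-7.32, -3.47, 0.38, 4.23, 8.08]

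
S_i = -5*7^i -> [-5, -35, -245, -1715, -12005]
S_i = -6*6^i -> [-6, -36, -216, -1296, -7776]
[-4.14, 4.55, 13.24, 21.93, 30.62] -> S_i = -4.14 + 8.69*i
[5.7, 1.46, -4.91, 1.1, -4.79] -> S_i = Random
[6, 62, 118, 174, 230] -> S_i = 6 + 56*i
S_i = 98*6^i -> [98, 588, 3528, 21168, 127008]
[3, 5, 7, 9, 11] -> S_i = 3 + 2*i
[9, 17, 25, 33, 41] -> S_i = 9 + 8*i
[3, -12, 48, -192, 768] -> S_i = 3*-4^i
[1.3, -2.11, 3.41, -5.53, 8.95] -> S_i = 1.30*(-1.62)^i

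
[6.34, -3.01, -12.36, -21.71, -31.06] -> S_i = 6.34 + -9.35*i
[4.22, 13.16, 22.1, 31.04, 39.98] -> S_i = 4.22 + 8.94*i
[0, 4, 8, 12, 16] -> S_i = 0 + 4*i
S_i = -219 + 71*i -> [-219, -148, -77, -6, 65]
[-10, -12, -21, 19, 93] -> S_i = Random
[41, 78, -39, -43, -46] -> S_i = Random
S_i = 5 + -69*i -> [5, -64, -133, -202, -271]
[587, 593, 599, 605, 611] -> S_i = 587 + 6*i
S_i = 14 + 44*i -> [14, 58, 102, 146, 190]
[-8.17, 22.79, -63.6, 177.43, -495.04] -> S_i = -8.17*(-2.79)^i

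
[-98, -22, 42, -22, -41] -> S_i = Random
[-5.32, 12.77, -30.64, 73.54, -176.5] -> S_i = -5.32*(-2.40)^i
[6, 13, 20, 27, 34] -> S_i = 6 + 7*i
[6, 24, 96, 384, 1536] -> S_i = 6*4^i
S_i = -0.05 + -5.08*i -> [-0.05, -5.13, -10.21, -15.29, -20.37]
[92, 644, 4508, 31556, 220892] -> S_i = 92*7^i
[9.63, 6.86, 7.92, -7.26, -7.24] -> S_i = Random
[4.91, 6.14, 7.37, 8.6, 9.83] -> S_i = 4.91 + 1.23*i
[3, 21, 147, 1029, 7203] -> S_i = 3*7^i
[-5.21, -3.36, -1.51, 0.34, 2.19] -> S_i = -5.21 + 1.85*i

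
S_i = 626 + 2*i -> [626, 628, 630, 632, 634]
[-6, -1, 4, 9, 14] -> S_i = -6 + 5*i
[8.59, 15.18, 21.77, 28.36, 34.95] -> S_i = 8.59 + 6.59*i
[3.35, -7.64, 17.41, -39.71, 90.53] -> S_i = 3.35*(-2.28)^i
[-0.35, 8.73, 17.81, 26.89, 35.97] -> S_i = -0.35 + 9.08*i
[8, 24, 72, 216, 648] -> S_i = 8*3^i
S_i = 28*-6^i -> [28, -168, 1008, -6048, 36288]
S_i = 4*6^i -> [4, 24, 144, 864, 5184]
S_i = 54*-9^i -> [54, -486, 4374, -39366, 354294]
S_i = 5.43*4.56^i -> [5.43, 24.76, 112.91, 514.87, 2347.79]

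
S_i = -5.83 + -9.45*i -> [-5.83, -15.28, -24.73, -34.18, -43.63]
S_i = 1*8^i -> [1, 8, 64, 512, 4096]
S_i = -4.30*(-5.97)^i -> [-4.3, 25.67, -153.26, 914.94, -5462.18]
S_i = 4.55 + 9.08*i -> [4.55, 13.63, 22.71, 31.79, 40.87]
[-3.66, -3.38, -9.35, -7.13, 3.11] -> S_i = Random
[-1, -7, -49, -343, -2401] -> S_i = -1*7^i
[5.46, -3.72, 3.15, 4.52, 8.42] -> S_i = Random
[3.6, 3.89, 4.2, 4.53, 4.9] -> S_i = 3.60*1.08^i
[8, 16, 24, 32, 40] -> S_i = 8 + 8*i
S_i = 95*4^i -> [95, 380, 1520, 6080, 24320]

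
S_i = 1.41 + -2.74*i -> [1.41, -1.33, -4.07, -6.81, -9.55]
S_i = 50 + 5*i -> [50, 55, 60, 65, 70]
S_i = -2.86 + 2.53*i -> [-2.86, -0.33, 2.2, 4.73, 7.26]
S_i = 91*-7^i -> [91, -637, 4459, -31213, 218491]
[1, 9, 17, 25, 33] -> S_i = 1 + 8*i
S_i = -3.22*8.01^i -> [-3.22, -25.79, -206.6, -1654.83, -13255.19]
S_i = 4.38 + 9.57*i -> [4.38, 13.95, 23.52, 33.09, 42.66]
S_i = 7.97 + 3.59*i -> [7.97, 11.56, 15.15, 18.74, 22.33]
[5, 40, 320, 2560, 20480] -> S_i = 5*8^i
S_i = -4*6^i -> [-4, -24, -144, -864, -5184]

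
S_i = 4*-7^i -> [4, -28, 196, -1372, 9604]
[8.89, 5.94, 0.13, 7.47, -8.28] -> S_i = Random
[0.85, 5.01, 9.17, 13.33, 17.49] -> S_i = 0.85 + 4.16*i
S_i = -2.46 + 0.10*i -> [-2.46, -2.36, -2.26, -2.16, -2.06]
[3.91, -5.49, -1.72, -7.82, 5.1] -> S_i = Random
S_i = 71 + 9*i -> [71, 80, 89, 98, 107]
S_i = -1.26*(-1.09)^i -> [-1.26, 1.37, -1.5, 1.63, -1.78]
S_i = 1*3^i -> [1, 3, 9, 27, 81]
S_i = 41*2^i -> [41, 82, 164, 328, 656]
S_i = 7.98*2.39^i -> [7.98, 19.07, 45.58, 108.94, 260.37]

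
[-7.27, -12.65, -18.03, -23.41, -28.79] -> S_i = -7.27 + -5.38*i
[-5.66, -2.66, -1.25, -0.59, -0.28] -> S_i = -5.66*0.47^i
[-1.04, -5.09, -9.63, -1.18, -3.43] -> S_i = Random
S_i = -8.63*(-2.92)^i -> [-8.63, 25.2, -73.58, 214.86, -627.4]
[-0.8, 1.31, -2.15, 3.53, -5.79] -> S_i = -0.80*(-1.64)^i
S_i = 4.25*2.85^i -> [4.25, 12.11, 34.52, 98.38, 280.39]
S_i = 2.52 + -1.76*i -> [2.52, 0.76, -1.0, -2.76, -4.52]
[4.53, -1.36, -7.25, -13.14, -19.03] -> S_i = 4.53 + -5.89*i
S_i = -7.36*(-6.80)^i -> [-7.36, 50.05, -340.33, 2314.22, -15736.69]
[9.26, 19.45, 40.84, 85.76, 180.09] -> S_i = 9.26*2.10^i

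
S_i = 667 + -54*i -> [667, 613, 559, 505, 451]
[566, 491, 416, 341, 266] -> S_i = 566 + -75*i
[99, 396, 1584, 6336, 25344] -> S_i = 99*4^i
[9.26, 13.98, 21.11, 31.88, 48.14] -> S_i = 9.26*1.51^i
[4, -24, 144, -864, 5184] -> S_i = 4*-6^i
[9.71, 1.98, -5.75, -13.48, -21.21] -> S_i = 9.71 + -7.73*i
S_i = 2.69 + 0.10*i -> [2.69, 2.79, 2.89, 2.99, 3.09]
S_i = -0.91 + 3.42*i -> [-0.91, 2.51, 5.93, 9.35, 12.77]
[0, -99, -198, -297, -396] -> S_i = 0 + -99*i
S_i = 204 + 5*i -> [204, 209, 214, 219, 224]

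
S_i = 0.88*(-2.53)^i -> [0.88, -2.23, 5.63, -14.25, 36.05]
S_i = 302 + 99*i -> [302, 401, 500, 599, 698]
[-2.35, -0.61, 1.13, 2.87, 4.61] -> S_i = -2.35 + 1.74*i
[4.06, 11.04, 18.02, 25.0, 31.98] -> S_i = 4.06 + 6.98*i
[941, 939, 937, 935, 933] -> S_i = 941 + -2*i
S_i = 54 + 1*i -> [54, 55, 56, 57, 58]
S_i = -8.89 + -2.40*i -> [-8.89, -11.29, -13.69, -16.09, -18.49]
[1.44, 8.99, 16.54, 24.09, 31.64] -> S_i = 1.44 + 7.55*i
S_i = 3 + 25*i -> [3, 28, 53, 78, 103]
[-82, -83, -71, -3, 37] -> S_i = Random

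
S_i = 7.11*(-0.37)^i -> [7.11, -2.63, 0.97, -0.36, 0.13]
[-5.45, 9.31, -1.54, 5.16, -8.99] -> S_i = Random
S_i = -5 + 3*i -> [-5, -2, 1, 4, 7]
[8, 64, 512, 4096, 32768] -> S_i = 8*8^i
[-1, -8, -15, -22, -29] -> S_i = -1 + -7*i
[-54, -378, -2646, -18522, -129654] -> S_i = -54*7^i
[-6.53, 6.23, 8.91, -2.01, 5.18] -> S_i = Random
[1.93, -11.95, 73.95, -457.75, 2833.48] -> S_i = 1.93*(-6.19)^i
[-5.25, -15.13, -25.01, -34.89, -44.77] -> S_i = -5.25 + -9.88*i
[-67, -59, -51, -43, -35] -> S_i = -67 + 8*i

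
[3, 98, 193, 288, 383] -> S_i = 3 + 95*i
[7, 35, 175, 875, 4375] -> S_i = 7*5^i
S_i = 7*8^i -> [7, 56, 448, 3584, 28672]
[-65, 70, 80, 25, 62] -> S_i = Random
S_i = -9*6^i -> [-9, -54, -324, -1944, -11664]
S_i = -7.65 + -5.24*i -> [-7.65, -12.89, -18.13, -23.37, -28.61]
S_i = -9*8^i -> [-9, -72, -576, -4608, -36864]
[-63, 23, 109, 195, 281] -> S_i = -63 + 86*i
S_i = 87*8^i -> [87, 696, 5568, 44544, 356352]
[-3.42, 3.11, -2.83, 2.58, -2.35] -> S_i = -3.42*(-0.91)^i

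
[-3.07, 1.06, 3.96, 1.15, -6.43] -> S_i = Random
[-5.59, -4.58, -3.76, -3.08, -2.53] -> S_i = -5.59*0.82^i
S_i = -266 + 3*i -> [-266, -263, -260, -257, -254]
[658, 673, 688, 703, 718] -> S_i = 658 + 15*i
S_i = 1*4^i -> [1, 4, 16, 64, 256]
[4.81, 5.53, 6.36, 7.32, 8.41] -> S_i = 4.81*1.15^i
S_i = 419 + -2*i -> [419, 417, 415, 413, 411]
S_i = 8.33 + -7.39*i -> [8.33, 0.94, -6.45, -13.84, -21.23]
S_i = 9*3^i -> [9, 27, 81, 243, 729]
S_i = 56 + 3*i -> [56, 59, 62, 65, 68]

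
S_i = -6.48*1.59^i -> [-6.48, -10.3, -16.38, -26.05, -41.42]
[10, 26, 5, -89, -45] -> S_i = Random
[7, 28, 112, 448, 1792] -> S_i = 7*4^i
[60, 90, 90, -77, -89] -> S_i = Random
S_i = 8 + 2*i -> [8, 10, 12, 14, 16]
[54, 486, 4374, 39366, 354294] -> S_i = 54*9^i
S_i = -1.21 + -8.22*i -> [-1.21, -9.43, -17.65, -25.87, -34.09]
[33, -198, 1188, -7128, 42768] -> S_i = 33*-6^i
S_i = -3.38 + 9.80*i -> [-3.38, 6.42, 16.22, 26.02, 35.82]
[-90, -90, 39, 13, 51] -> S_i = Random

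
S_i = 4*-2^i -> [4, -8, 16, -32, 64]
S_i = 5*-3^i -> [5, -15, 45, -135, 405]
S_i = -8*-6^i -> [-8, 48, -288, 1728, -10368]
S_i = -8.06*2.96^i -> [-8.06, -23.86, -70.62, -209.03, -618.73]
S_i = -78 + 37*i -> [-78, -41, -4, 33, 70]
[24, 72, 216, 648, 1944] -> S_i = 24*3^i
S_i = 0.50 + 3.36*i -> [0.5, 3.86, 7.22, 10.58, 13.94]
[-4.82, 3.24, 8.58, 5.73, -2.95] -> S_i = Random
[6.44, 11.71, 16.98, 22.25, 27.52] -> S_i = 6.44 + 5.27*i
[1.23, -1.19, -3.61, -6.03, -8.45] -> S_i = 1.23 + -2.42*i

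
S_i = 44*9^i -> [44, 396, 3564, 32076, 288684]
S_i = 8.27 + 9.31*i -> [8.27, 17.58, 26.89, 36.2, 45.51]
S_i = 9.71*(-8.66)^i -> [9.71, -84.09, 728.21, -6306.28, 54612.34]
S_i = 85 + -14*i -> [85, 71, 57, 43, 29]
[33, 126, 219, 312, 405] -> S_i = 33 + 93*i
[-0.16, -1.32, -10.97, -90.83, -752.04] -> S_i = -0.16*8.28^i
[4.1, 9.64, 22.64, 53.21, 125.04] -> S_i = 4.10*2.35^i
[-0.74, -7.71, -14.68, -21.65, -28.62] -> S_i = -0.74 + -6.97*i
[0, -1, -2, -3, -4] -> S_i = 0 + -1*i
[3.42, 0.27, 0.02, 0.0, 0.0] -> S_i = 3.42*0.08^i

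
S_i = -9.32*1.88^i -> [-9.32, -17.52, -32.94, -61.93, -116.43]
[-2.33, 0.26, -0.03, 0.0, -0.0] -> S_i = -2.33*(-0.11)^i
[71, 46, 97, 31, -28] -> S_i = Random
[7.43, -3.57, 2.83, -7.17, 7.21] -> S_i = Random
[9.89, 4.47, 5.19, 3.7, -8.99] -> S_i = Random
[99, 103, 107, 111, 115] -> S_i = 99 + 4*i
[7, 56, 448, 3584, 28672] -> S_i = 7*8^i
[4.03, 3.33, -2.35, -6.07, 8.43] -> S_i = Random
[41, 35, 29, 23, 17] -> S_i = 41 + -6*i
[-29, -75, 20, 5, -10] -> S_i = Random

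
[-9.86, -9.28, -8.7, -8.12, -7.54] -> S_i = -9.86 + 0.58*i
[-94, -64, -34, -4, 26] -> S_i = -94 + 30*i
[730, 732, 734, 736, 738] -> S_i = 730 + 2*i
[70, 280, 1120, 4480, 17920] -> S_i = 70*4^i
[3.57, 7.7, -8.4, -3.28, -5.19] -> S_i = Random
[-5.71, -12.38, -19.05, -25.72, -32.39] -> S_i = -5.71 + -6.67*i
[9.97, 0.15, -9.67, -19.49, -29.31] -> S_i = 9.97 + -9.82*i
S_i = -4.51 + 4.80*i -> [-4.51, 0.29, 5.09, 9.89, 14.69]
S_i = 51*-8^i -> [51, -408, 3264, -26112, 208896]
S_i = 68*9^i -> [68, 612, 5508, 49572, 446148]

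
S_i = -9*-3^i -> [-9, 27, -81, 243, -729]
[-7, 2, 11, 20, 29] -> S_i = -7 + 9*i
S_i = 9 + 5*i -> [9, 14, 19, 24, 29]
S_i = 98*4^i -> [98, 392, 1568, 6272, 25088]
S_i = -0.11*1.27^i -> [-0.11, -0.14, -0.18, -0.23, -0.29]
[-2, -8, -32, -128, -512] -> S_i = -2*4^i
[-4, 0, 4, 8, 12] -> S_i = -4 + 4*i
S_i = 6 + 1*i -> [6, 7, 8, 9, 10]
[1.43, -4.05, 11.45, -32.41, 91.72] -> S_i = 1.43*(-2.83)^i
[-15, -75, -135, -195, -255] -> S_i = -15 + -60*i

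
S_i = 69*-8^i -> [69, -552, 4416, -35328, 282624]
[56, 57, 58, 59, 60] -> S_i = 56 + 1*i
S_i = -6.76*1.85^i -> [-6.76, -12.51, -23.14, -42.8, -79.18]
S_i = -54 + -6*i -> [-54, -60, -66, -72, -78]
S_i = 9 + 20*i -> [9, 29, 49, 69, 89]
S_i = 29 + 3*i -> [29, 32, 35, 38, 41]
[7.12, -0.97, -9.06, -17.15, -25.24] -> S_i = 7.12 + -8.09*i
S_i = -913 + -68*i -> [-913, -981, -1049, -1117, -1185]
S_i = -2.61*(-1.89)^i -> [-2.61, 4.93, -9.32, 17.62, -33.3]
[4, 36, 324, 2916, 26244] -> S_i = 4*9^i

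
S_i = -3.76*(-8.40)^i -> [-3.76, 31.58, -265.31, 2228.57, -18719.96]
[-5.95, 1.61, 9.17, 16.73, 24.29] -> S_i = -5.95 + 7.56*i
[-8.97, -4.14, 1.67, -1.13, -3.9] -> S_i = Random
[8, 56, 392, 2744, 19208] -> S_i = 8*7^i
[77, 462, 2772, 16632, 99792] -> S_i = 77*6^i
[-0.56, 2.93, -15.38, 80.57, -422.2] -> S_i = -0.56*(-5.24)^i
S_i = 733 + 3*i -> [733, 736, 739, 742, 745]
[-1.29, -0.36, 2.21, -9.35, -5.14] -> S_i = Random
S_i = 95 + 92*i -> [95, 187, 279, 371, 463]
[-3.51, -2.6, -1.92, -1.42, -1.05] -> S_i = -3.51*0.74^i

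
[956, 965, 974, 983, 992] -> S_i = 956 + 9*i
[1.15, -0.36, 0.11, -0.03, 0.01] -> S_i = 1.15*(-0.31)^i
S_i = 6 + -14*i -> [6, -8, -22, -36, -50]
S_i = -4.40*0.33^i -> [-4.4, -1.45, -0.48, -0.16, -0.05]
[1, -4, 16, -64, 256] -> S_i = 1*-4^i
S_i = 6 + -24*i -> [6, -18, -42, -66, -90]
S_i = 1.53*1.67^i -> [1.53, 2.56, 4.27, 7.13, 11.9]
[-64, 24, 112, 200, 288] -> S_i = -64 + 88*i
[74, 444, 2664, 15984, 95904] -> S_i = 74*6^i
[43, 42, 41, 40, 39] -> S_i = 43 + -1*i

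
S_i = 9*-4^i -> [9, -36, 144, -576, 2304]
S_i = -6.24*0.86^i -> [-6.24, -5.37, -4.62, -3.97, -3.41]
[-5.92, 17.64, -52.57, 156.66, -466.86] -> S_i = -5.92*(-2.98)^i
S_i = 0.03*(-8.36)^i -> [0.03, -0.25, 2.1, -17.53, 146.54]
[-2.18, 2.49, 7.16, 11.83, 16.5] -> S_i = -2.18 + 4.67*i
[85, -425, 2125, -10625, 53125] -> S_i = 85*-5^i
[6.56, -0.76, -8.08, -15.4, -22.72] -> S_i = 6.56 + -7.32*i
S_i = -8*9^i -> [-8, -72, -648, -5832, -52488]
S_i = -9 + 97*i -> [-9, 88, 185, 282, 379]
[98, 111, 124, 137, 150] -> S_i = 98 + 13*i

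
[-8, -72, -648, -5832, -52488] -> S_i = -8*9^i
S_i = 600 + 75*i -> [600, 675, 750, 825, 900]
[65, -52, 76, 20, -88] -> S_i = Random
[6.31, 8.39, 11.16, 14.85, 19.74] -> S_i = 6.31*1.33^i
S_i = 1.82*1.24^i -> [1.82, 2.26, 2.8, 3.47, 4.3]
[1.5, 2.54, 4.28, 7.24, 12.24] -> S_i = 1.50*1.69^i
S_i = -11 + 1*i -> [-11, -10, -9, -8, -7]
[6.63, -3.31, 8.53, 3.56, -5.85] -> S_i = Random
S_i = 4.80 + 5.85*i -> [4.8, 10.65, 16.5, 22.35, 28.2]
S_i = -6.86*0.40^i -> [-6.86, -2.74, -1.1, -0.44, -0.18]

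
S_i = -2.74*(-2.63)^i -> [-2.74, 7.21, -18.95, 49.84, -131.09]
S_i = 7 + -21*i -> [7, -14, -35, -56, -77]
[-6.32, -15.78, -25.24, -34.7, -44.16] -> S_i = -6.32 + -9.46*i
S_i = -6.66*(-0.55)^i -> [-6.66, 3.66, -2.01, 1.11, -0.61]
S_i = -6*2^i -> [-6, -12, -24, -48, -96]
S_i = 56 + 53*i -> [56, 109, 162, 215, 268]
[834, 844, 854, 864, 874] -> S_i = 834 + 10*i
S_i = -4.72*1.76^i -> [-4.72, -8.31, -14.62, -25.73, -45.29]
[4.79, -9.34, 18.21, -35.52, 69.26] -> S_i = 4.79*(-1.95)^i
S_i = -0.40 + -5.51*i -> [-0.4, -5.91, -11.42, -16.93, -22.44]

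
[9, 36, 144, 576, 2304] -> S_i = 9*4^i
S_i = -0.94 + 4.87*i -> [-0.94, 3.93, 8.8, 13.67, 18.54]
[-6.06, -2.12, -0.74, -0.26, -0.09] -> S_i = -6.06*0.35^i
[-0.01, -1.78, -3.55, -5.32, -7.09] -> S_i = -0.01 + -1.77*i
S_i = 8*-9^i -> [8, -72, 648, -5832, 52488]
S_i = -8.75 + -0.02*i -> [-8.75, -8.77, -8.79, -8.81, -8.83]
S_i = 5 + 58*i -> [5, 63, 121, 179, 237]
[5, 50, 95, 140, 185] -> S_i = 5 + 45*i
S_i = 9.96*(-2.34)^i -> [9.96, -23.31, 54.54, -127.62, 298.62]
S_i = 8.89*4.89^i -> [8.89, 43.47, 212.58, 1039.51, 5083.2]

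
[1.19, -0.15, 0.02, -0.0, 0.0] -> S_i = 1.19*(-0.13)^i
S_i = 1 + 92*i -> [1, 93, 185, 277, 369]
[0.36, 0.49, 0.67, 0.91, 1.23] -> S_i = 0.36*1.36^i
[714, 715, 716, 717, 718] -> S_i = 714 + 1*i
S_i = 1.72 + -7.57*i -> [1.72, -5.85, -13.42, -20.99, -28.56]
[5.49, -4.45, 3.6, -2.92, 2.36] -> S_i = 5.49*(-0.81)^i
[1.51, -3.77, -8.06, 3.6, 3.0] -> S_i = Random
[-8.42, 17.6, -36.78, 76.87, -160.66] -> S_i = -8.42*(-2.09)^i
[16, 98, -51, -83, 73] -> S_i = Random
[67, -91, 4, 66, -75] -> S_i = Random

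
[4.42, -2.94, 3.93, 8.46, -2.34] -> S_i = Random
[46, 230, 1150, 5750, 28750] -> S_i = 46*5^i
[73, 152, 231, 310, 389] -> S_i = 73 + 79*i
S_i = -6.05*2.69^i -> [-6.05, -16.27, -43.78, -117.76, -316.78]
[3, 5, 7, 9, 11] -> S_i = 3 + 2*i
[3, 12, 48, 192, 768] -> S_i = 3*4^i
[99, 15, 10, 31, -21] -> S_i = Random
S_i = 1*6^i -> [1, 6, 36, 216, 1296]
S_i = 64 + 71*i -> [64, 135, 206, 277, 348]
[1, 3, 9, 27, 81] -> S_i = 1*3^i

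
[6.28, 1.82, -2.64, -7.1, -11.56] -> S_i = 6.28 + -4.46*i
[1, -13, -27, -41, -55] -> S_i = 1 + -14*i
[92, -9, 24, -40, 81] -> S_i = Random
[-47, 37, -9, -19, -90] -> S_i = Random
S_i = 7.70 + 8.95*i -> [7.7, 16.65, 25.6, 34.55, 43.5]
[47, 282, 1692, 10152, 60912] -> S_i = 47*6^i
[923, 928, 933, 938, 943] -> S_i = 923 + 5*i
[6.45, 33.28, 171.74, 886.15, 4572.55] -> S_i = 6.45*5.16^i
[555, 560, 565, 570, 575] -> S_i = 555 + 5*i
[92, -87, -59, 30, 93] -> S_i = Random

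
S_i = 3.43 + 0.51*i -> [3.43, 3.94, 4.45, 4.96, 5.47]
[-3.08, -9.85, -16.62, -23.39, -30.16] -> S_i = -3.08 + -6.77*i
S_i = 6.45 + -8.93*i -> [6.45, -2.48, -11.41, -20.34, -29.27]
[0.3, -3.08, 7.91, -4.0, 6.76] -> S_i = Random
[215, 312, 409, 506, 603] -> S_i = 215 + 97*i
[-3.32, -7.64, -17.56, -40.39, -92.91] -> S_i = -3.32*2.30^i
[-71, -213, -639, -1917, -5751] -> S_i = -71*3^i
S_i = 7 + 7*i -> [7, 14, 21, 28, 35]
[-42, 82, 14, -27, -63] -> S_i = Random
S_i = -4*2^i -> [-4, -8, -16, -32, -64]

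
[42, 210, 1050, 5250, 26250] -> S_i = 42*5^i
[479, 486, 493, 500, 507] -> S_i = 479 + 7*i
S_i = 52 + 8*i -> [52, 60, 68, 76, 84]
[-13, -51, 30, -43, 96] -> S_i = Random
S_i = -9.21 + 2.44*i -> [-9.21, -6.77, -4.33, -1.89, 0.55]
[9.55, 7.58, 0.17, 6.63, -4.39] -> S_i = Random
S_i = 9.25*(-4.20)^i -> [9.25, -38.85, 163.17, -685.31, 2878.32]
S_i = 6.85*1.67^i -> [6.85, 11.44, 19.1, 31.9, 53.28]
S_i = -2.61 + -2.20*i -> [-2.61, -4.81, -7.01, -9.21, -11.41]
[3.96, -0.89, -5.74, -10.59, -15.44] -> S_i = 3.96 + -4.85*i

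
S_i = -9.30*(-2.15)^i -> [-9.3, 20.0, -42.99, 92.43, -198.72]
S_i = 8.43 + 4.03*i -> [8.43, 12.46, 16.49, 20.52, 24.55]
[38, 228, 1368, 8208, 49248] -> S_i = 38*6^i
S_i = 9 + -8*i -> [9, 1, -7, -15, -23]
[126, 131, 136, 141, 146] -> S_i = 126 + 5*i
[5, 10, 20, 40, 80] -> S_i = 5*2^i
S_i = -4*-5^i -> [-4, 20, -100, 500, -2500]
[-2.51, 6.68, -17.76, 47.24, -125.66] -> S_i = -2.51*(-2.66)^i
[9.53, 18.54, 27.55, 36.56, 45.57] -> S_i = 9.53 + 9.01*i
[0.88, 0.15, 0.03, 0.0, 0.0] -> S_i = 0.88*0.17^i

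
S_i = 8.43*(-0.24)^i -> [8.43, -2.02, 0.49, -0.12, 0.03]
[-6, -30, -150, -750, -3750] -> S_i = -6*5^i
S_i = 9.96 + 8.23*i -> [9.96, 18.19, 26.42, 34.65, 42.88]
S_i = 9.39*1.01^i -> [9.39, 9.48, 9.58, 9.67, 9.77]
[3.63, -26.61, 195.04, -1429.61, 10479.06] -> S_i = 3.63*(-7.33)^i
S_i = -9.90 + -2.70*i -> [-9.9, -12.6, -15.3, -18.0, -20.7]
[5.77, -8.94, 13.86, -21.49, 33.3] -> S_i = 5.77*(-1.55)^i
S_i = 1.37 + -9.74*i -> [1.37, -8.37, -18.11, -27.85, -37.59]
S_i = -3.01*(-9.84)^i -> [-3.01, 29.62, -291.45, 2867.82, -28219.34]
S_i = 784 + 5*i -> [784, 789, 794, 799, 804]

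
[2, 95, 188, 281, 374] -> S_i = 2 + 93*i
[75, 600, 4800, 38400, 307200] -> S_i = 75*8^i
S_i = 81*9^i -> [81, 729, 6561, 59049, 531441]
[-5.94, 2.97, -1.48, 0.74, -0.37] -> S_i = -5.94*(-0.50)^i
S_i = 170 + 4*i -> [170, 174, 178, 182, 186]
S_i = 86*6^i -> [86, 516, 3096, 18576, 111456]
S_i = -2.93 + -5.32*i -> [-2.93, -8.25, -13.57, -18.89, -24.21]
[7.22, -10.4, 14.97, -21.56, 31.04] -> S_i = 7.22*(-1.44)^i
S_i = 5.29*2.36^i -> [5.29, 12.48, 29.46, 69.53, 164.1]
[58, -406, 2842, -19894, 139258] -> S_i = 58*-7^i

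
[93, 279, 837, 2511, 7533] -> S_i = 93*3^i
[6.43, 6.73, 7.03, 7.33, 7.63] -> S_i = 6.43 + 0.30*i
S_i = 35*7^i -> [35, 245, 1715, 12005, 84035]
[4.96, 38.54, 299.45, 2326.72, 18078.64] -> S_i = 4.96*7.77^i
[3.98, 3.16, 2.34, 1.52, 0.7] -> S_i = 3.98 + -0.82*i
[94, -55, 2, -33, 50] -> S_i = Random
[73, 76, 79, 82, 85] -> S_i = 73 + 3*i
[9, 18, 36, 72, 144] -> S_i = 9*2^i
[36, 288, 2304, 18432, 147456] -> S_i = 36*8^i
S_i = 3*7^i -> [3, 21, 147, 1029, 7203]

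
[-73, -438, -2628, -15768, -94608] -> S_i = -73*6^i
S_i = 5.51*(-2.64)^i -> [5.51, -14.55, 38.4, -101.38, 267.65]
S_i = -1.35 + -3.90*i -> [-1.35, -5.25, -9.15, -13.05, -16.95]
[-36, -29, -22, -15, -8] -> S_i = -36 + 7*i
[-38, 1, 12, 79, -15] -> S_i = Random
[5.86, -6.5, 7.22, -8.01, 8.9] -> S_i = 5.86*(-1.11)^i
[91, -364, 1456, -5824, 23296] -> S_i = 91*-4^i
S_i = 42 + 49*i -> [42, 91, 140, 189, 238]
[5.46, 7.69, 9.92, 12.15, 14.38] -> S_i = 5.46 + 2.23*i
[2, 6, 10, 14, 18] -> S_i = 2 + 4*i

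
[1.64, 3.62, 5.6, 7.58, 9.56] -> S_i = 1.64 + 1.98*i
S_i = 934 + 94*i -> [934, 1028, 1122, 1216, 1310]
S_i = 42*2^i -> [42, 84, 168, 336, 672]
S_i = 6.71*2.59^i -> [6.71, 17.38, 45.01, 116.58, 301.94]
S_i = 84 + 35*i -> [84, 119, 154, 189, 224]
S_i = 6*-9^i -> [6, -54, 486, -4374, 39366]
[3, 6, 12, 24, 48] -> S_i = 3*2^i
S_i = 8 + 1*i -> [8, 9, 10, 11, 12]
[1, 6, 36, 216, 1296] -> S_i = 1*6^i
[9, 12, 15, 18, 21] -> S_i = 9 + 3*i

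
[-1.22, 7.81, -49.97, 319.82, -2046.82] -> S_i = -1.22*(-6.40)^i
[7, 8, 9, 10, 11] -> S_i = 7 + 1*i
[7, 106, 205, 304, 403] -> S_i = 7 + 99*i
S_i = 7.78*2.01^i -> [7.78, 15.64, 31.43, 63.18, 126.99]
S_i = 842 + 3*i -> [842, 845, 848, 851, 854]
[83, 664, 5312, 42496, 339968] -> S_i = 83*8^i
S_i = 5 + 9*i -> [5, 14, 23, 32, 41]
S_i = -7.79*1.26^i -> [-7.79, -9.82, -12.37, -15.58, -19.63]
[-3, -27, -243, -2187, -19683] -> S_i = -3*9^i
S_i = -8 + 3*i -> [-8, -5, -2, 1, 4]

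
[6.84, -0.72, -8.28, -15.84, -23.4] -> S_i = 6.84 + -7.56*i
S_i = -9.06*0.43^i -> [-9.06, -3.9, -1.68, -0.72, -0.31]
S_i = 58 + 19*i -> [58, 77, 96, 115, 134]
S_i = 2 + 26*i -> [2, 28, 54, 80, 106]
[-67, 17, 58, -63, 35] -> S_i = Random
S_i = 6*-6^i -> [6, -36, 216, -1296, 7776]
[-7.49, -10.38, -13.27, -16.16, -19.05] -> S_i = -7.49 + -2.89*i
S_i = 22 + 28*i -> [22, 50, 78, 106, 134]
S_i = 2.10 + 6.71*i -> [2.1, 8.81, 15.52, 22.23, 28.94]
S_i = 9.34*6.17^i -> [9.34, 57.63, 355.56, 2193.83, 13535.91]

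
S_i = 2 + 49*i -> [2, 51, 100, 149, 198]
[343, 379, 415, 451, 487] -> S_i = 343 + 36*i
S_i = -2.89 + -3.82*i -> [-2.89, -6.71, -10.53, -14.35, -18.17]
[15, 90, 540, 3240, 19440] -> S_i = 15*6^i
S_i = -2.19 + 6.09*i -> [-2.19, 3.9, 9.99, 16.08, 22.17]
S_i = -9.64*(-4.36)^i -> [-9.64, 42.03, -183.25, 798.98, -3483.56]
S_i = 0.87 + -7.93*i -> [0.87, -7.06, -14.99, -22.92, -30.85]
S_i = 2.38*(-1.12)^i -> [2.38, -2.67, 2.99, -3.34, 3.74]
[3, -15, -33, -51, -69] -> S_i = 3 + -18*i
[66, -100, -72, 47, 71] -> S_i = Random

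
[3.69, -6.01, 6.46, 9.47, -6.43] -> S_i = Random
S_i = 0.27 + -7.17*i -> [0.27, -6.9, -14.07, -21.24, -28.41]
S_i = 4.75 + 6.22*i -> [4.75, 10.97, 17.19, 23.41, 29.63]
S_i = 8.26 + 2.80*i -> [8.26, 11.06, 13.86, 16.66, 19.46]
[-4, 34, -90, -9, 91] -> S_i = Random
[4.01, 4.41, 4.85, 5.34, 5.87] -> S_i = 4.01*1.10^i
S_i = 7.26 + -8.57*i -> [7.26, -1.31, -9.88, -18.45, -27.02]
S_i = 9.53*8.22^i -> [9.53, 78.34, 643.93, 5293.08, 43509.11]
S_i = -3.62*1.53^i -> [-3.62, -5.54, -8.47, -12.97, -19.84]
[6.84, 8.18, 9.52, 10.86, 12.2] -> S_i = 6.84 + 1.34*i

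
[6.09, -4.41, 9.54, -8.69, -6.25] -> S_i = Random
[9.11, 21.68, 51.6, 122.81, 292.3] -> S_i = 9.11*2.38^i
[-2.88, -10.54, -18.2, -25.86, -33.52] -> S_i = -2.88 + -7.66*i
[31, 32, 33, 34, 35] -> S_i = 31 + 1*i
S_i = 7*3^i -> [7, 21, 63, 189, 567]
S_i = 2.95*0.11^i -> [2.95, 0.32, 0.04, 0.0, 0.0]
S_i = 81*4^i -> [81, 324, 1296, 5184, 20736]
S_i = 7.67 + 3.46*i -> [7.67, 11.13, 14.59, 18.05, 21.51]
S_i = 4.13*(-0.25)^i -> [4.13, -1.03, 0.26, -0.06, 0.02]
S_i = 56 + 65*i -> [56, 121, 186, 251, 316]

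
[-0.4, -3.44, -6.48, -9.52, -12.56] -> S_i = -0.40 + -3.04*i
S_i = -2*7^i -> [-2, -14, -98, -686, -4802]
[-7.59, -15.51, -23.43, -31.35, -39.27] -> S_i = -7.59 + -7.92*i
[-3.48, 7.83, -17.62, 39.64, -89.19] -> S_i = -3.48*(-2.25)^i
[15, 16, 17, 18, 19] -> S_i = 15 + 1*i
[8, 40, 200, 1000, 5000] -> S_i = 8*5^i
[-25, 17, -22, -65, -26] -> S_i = Random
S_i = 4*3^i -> [4, 12, 36, 108, 324]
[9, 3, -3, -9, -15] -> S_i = 9 + -6*i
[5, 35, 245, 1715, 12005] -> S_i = 5*7^i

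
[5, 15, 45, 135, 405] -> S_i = 5*3^i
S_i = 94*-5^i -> [94, -470, 2350, -11750, 58750]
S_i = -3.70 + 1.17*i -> [-3.7, -2.53, -1.36, -0.19, 0.98]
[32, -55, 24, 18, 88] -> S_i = Random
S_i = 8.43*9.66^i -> [8.43, 81.43, 786.65, 7599.04, 73406.76]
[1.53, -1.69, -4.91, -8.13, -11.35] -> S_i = 1.53 + -3.22*i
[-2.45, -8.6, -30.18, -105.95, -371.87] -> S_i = -2.45*3.51^i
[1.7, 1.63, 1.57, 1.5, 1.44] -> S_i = 1.70*0.96^i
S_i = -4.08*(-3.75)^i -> [-4.08, 15.3, -57.38, 215.16, -806.84]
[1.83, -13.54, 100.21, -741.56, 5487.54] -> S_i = 1.83*(-7.40)^i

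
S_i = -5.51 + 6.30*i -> [-5.51, 0.79, 7.09, 13.39, 19.69]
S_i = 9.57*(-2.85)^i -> [9.57, -27.27, 77.73, -221.54, 631.38]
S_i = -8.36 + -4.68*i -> [-8.36, -13.04, -17.72, -22.4, -27.08]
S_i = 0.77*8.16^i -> [0.77, 6.28, 51.27, 418.37, 3413.9]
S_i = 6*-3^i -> [6, -18, 54, -162, 486]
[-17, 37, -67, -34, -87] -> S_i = Random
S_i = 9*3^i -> [9, 27, 81, 243, 729]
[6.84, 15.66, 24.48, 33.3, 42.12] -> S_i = 6.84 + 8.82*i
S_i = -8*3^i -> [-8, -24, -72, -216, -648]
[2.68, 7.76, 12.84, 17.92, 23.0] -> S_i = 2.68 + 5.08*i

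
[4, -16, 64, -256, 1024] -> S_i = 4*-4^i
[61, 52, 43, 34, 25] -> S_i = 61 + -9*i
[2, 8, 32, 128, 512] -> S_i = 2*4^i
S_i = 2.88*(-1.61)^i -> [2.88, -4.64, 7.47, -12.02, 19.35]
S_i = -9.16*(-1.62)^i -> [-9.16, 14.84, -24.04, 38.94, -63.09]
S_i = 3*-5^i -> [3, -15, 75, -375, 1875]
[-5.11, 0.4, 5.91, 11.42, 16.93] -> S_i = -5.11 + 5.51*i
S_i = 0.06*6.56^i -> [0.06, 0.39, 2.58, 16.94, 111.11]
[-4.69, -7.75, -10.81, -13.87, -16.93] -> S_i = -4.69 + -3.06*i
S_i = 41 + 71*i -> [41, 112, 183, 254, 325]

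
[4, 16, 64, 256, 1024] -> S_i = 4*4^i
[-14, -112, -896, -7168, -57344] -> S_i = -14*8^i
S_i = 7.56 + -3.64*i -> [7.56, 3.92, 0.28, -3.36, -7.0]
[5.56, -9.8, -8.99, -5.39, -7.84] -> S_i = Random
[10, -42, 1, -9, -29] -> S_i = Random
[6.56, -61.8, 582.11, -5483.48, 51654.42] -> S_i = 6.56*(-9.42)^i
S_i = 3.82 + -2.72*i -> [3.82, 1.1, -1.62, -4.34, -7.06]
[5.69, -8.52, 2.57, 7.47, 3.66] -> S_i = Random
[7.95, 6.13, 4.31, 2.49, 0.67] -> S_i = 7.95 + -1.82*i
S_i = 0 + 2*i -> [0, 2, 4, 6, 8]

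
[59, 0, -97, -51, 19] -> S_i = Random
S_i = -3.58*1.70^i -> [-3.58, -6.09, -10.35, -17.59, -29.9]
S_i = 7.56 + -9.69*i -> [7.56, -2.13, -11.82, -21.51, -31.2]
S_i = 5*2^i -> [5, 10, 20, 40, 80]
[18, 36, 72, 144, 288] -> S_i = 18*2^i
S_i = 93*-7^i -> [93, -651, 4557, -31899, 223293]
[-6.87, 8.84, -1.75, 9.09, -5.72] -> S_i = Random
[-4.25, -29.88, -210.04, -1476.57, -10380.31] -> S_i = -4.25*7.03^i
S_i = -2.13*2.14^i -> [-2.13, -4.56, -9.75, -20.87, -44.67]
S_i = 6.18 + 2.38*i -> [6.18, 8.56, 10.94, 13.32, 15.7]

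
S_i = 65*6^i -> [65, 390, 2340, 14040, 84240]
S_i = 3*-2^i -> [3, -6, 12, -24, 48]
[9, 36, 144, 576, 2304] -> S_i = 9*4^i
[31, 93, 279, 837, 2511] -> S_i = 31*3^i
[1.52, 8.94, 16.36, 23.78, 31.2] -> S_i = 1.52 + 7.42*i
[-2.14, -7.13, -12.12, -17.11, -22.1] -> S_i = -2.14 + -4.99*i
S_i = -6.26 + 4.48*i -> [-6.26, -1.78, 2.7, 7.18, 11.66]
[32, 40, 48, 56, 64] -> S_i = 32 + 8*i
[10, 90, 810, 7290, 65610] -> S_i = 10*9^i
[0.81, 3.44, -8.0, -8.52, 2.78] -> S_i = Random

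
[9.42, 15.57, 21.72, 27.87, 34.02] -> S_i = 9.42 + 6.15*i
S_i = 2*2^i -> [2, 4, 8, 16, 32]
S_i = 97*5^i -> [97, 485, 2425, 12125, 60625]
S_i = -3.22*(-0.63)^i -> [-3.22, 2.03, -1.28, 0.81, -0.51]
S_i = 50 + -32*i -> [50, 18, -14, -46, -78]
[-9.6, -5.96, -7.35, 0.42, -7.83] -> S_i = Random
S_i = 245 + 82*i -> [245, 327, 409, 491, 573]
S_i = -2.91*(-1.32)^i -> [-2.91, 3.84, -5.07, 6.69, -8.83]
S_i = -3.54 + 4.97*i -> [-3.54, 1.43, 6.4, 11.37, 16.34]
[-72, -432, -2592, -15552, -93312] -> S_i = -72*6^i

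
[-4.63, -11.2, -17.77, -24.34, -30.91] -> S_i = -4.63 + -6.57*i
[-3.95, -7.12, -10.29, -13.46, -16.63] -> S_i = -3.95 + -3.17*i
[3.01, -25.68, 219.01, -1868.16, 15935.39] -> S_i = 3.01*(-8.53)^i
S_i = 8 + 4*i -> [8, 12, 16, 20, 24]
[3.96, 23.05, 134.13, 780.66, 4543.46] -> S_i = 3.96*5.82^i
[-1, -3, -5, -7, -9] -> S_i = -1 + -2*i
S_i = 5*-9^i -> [5, -45, 405, -3645, 32805]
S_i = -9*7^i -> [-9, -63, -441, -3087, -21609]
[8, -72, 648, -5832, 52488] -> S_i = 8*-9^i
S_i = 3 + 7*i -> [3, 10, 17, 24, 31]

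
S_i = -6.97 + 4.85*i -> [-6.97, -2.12, 2.73, 7.58, 12.43]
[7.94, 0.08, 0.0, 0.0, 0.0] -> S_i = 7.94*0.01^i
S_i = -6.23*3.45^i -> [-6.23, -21.49, -74.15, -255.83, -882.6]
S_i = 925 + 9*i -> [925, 934, 943, 952, 961]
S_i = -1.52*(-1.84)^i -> [-1.52, 2.8, -5.15, 9.47, -17.42]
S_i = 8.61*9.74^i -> [8.61, 83.86, 816.81, 7955.73, 77488.81]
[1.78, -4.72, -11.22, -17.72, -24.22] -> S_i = 1.78 + -6.50*i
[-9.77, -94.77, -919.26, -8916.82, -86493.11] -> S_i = -9.77*9.70^i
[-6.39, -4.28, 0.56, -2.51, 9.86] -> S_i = Random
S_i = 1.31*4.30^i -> [1.31, 5.63, 24.22, 104.15, 447.86]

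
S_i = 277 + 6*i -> [277, 283, 289, 295, 301]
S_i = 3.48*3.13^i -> [3.48, 10.89, 34.09, 106.71, 334.01]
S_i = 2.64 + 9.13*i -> [2.64, 11.77, 20.9, 30.03, 39.16]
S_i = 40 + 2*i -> [40, 42, 44, 46, 48]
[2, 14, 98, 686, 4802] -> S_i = 2*7^i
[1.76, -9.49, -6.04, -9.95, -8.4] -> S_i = Random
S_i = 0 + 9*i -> [0, 9, 18, 27, 36]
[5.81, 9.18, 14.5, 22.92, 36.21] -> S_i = 5.81*1.58^i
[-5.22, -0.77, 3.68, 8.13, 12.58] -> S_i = -5.22 + 4.45*i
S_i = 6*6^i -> [6, 36, 216, 1296, 7776]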